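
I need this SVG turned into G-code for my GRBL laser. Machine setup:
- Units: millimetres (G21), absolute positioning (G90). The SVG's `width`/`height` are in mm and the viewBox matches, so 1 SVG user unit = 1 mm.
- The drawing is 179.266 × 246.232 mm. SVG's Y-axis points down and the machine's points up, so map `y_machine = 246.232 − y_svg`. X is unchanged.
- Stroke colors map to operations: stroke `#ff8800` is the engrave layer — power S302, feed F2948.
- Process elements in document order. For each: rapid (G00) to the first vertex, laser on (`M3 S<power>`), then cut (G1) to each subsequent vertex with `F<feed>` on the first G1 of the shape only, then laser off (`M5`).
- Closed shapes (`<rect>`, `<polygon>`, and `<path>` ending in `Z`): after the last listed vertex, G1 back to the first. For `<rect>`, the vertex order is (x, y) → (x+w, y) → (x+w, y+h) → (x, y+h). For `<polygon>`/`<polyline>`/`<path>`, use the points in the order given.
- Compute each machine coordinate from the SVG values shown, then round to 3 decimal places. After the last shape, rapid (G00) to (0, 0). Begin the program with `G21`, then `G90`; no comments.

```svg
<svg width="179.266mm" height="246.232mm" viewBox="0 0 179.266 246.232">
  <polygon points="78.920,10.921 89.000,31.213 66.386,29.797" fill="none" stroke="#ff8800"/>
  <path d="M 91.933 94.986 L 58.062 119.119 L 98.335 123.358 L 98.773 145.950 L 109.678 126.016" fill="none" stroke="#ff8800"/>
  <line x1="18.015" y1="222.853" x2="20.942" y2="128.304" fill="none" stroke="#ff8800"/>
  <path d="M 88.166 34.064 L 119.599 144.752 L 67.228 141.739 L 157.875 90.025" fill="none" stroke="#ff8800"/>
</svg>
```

G21
G90
G00 X78.920 Y235.311
M3 S302
G1 X89.000 Y215.019 F2948
G1 X66.386 Y216.435
G1 X78.920 Y235.311
M5
G00 X91.933 Y151.246
M3 S302
G1 X58.062 Y127.113 F2948
G1 X98.335 Y122.874
G1 X98.773 Y100.282
G1 X109.678 Y120.216
M5
G00 X18.015 Y23.379
M3 S302
G1 X20.942 Y117.928 F2948
M5
G00 X88.166 Y212.168
M3 S302
G1 X119.599 Y101.480 F2948
G1 X67.228 Y104.493
G1 X157.875 Y156.207
M5
G00 X0.000 Y0.000

viewBox `0 0 179.266 246.232` with mm width/height → 1 unit = 1 mm. Flip: y_m = 246.232 − y_svg.

**Shape 1** — `<polygon>` regular polygon, stroke `#ff8800` → engrave (S302, F2948). Machine vertices: (78.920,235.311) → (89.000,215.019) → (66.386,216.435) → (78.920,235.311). Closed: final G1 returns to the first vertex.

**Shape 2** — `<path>` open polyline, stroke `#ff8800` → engrave (S302, F2948). Machine vertices: (91.933,151.246) → (58.062,127.113) → (98.335,122.874) → (98.773,100.282) → (109.678,120.216). Open path.

**Shape 3** — `<line>` line segment, stroke `#ff8800` → engrave (S302, F2948). Machine vertices: (18.015,23.379) → (20.942,117.928). Open path.

**Shape 4** — `<path>` open polyline, stroke `#ff8800` → engrave (S302, F2948). Machine vertices: (88.166,212.168) → (119.599,101.480) → (67.228,104.493) → (157.875,156.207). Open path.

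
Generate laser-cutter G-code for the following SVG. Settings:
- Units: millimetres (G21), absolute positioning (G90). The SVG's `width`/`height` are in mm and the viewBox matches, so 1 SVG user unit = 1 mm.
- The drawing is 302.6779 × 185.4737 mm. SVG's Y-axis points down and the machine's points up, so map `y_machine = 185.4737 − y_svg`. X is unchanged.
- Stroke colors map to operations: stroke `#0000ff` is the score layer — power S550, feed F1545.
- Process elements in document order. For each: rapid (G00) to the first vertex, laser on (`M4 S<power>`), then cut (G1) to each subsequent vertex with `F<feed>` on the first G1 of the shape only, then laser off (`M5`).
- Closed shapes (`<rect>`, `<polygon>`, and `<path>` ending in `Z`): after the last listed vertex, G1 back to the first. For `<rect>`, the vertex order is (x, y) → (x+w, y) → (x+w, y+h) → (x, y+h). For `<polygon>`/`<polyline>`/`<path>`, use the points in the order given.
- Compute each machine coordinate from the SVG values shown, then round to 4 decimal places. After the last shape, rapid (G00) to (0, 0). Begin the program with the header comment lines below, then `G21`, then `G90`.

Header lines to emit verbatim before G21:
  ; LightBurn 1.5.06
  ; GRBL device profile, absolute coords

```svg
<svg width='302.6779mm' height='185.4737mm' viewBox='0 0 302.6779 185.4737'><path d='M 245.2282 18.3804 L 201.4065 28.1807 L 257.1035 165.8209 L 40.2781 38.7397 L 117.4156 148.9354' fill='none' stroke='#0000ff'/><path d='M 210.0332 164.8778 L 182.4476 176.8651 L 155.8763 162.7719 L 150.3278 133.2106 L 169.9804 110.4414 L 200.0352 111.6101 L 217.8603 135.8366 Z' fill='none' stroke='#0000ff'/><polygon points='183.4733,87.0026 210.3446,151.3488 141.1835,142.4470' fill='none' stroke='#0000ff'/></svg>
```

; LightBurn 1.5.06
; GRBL device profile, absolute coords
G21
G90
G00 X245.2282 Y167.0933
M4 S550
G1 X201.4065 Y157.2930 F1545
G1 X257.1035 Y19.6528
G1 X40.2781 Y146.7340
G1 X117.4156 Y36.5383
M5
G00 X210.0332 Y20.5959
M4 S550
G1 X182.4476 Y8.6086 F1545
G1 X155.8763 Y22.7018
G1 X150.3278 Y52.2631
G1 X169.9804 Y75.0323
G1 X200.0352 Y73.8636
G1 X217.8603 Y49.6371
G1 X210.0332 Y20.5959
M5
G00 X183.4733 Y98.4711
M4 S550
G1 X210.3446 Y34.1249 F1545
G1 X141.1835 Y43.0267
G1 X183.4733 Y98.4711
M5
G00 X0.0000 Y0.0000

Since the viewBox matches the mm dimensions, user units are millimetres directly. The only transform is the Y-flip y_m = 185.4737 − y_svg.

Shape 1 is a open polyline drawn with `<path>`. Its stroke #0000ff means score at S550, F1545. After flipping Y the toolpath is (245.2282,167.0933) → (201.4065,157.2930) → (257.1035,19.6528) → (40.2781,146.7340) → (117.4156,36.5383).

Shape 2 is a regular polygon drawn with `<path>`. Its stroke #0000ff means score at S550, F1545. After flipping Y the toolpath is (210.0332,20.5959) → (182.4476,8.6086) → (155.8763,22.7018) → (150.3278,52.2631) → (169.9804,75.0323) → (200.0352,73.8636) → (217.8603,49.6371) → (210.0332,20.5959), returning to the start.

Shape 3 is a regular polygon drawn with `<polygon>`. Its stroke #0000ff means score at S550, F1545. After flipping Y the toolpath is (183.4733,98.4711) → (210.3446,34.1249) → (141.1835,43.0267) → (183.4733,98.4711), returning to the start.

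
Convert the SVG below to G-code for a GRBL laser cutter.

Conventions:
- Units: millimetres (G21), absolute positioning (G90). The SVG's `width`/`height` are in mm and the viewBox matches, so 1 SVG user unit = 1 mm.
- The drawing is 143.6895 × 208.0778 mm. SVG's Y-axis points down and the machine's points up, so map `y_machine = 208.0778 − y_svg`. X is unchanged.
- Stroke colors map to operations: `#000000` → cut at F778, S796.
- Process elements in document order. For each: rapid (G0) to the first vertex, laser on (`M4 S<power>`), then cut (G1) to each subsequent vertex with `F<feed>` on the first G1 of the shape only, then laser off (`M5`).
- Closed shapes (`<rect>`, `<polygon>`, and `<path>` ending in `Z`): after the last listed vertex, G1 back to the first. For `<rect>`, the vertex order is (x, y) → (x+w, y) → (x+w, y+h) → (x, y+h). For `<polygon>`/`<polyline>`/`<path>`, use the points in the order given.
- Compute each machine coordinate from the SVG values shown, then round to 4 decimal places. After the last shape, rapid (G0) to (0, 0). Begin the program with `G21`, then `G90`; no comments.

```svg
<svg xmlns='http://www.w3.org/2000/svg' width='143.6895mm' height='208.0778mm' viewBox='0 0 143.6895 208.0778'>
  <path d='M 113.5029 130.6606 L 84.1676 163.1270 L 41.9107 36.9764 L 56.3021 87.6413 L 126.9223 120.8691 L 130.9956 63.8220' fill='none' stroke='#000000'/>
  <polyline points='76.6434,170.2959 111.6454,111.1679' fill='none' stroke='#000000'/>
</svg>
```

1 u = 1 mm; y_m = 208.0778 − y.

[1] `<path>` open polyline, #000000→cut S796 F778: (113.5029,77.4172) → (84.1676,44.9508) → (41.9107,171.1014) → (56.3021,120.4365) → (126.9223,87.2087) → (130.9956,144.2558)

[2] `<polyline>` line segment, #000000→cut S796 F778: (76.6434,37.7819) → (111.6454,96.9099)

G21
G90
G0 X113.5029 Y77.4172
M4 S796
G1 X84.1676 Y44.9508 F778
G1 X41.9107 Y171.1014
G1 X56.3021 Y120.4365
G1 X126.9223 Y87.2087
G1 X130.9956 Y144.2558
M5
G0 X76.6434 Y37.7819
M4 S796
G1 X111.6454 Y96.9099 F778
M5
G0 X0.0000 Y0.0000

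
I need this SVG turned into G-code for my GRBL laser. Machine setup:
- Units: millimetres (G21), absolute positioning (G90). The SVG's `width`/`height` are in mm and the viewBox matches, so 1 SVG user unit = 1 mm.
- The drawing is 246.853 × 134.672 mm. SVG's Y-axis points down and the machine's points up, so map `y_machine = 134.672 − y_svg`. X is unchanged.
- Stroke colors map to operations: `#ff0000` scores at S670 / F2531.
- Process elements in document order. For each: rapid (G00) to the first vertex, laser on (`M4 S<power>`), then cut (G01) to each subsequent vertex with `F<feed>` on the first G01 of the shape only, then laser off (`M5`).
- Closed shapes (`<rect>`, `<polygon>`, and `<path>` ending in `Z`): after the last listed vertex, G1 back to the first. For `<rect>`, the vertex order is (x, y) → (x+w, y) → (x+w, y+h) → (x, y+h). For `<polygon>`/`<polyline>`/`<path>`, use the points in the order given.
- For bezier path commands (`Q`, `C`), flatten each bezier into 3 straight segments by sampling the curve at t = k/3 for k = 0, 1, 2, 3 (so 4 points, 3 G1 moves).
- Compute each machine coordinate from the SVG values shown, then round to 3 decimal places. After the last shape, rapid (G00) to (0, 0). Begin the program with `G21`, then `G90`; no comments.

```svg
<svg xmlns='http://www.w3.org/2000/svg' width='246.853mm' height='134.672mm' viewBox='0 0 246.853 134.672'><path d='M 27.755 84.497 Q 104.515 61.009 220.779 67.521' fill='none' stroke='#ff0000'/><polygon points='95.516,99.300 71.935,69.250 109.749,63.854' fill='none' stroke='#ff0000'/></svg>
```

G21
G90
G00 X27.755 Y50.175
M4 S670
G01 X83.318 Y62.500 F2531
G01 X147.659 Y68.159
G01 X220.779 Y67.151
M5
G00 X95.516 Y35.372
M4 S670
G01 X71.935 Y65.422 F2531
G01 X109.749 Y70.818
G01 X95.516 Y35.372
M5
G00 X0.000 Y0.000

1 u = 1 mm; y_m = 134.672 − y.

[1] `<path>` quadratic bezier, #ff0000→score S670 F2531: (27.755,50.175) → (83.318,62.500) → (147.659,68.159) → (220.779,67.151)

[2] `<polygon>` regular polygon, #ff0000→score S670 F2531: (95.516,35.372) → (71.935,65.422) → (109.749,70.818) → (95.516,35.372) (closed)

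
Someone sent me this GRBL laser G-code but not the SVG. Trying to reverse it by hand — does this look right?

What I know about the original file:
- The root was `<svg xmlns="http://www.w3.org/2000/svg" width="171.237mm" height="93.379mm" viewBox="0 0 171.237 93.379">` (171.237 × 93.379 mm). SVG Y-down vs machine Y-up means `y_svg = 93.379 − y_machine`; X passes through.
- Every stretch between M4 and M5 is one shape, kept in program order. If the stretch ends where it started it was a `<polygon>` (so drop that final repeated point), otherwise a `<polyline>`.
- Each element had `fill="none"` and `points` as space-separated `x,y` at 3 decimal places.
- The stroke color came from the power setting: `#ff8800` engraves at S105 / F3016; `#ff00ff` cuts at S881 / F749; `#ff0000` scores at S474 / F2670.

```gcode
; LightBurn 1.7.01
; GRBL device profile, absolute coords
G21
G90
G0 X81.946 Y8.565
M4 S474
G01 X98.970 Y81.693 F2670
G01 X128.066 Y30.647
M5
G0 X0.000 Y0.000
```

<svg xmlns="http://www.w3.org/2000/svg" width="171.237mm" height="93.379mm" viewBox="0 0 171.237 93.379">
  <polyline points="81.946,84.814 98.970,11.686 128.066,62.732" fill="none" stroke="#ff0000"/>
</svg>

Machine Y-up, SVG Y-down with viewBox height 93.379, so y_svg = 93.379 − y_machine; X carries over. Every run uses S474, so all elements get stroke `#ff0000` (score).

Run 1: The run is open, so emit a `<polyline>` with points (Y-flipped): 81.946,84.814 98.970,11.686 128.066,62.732.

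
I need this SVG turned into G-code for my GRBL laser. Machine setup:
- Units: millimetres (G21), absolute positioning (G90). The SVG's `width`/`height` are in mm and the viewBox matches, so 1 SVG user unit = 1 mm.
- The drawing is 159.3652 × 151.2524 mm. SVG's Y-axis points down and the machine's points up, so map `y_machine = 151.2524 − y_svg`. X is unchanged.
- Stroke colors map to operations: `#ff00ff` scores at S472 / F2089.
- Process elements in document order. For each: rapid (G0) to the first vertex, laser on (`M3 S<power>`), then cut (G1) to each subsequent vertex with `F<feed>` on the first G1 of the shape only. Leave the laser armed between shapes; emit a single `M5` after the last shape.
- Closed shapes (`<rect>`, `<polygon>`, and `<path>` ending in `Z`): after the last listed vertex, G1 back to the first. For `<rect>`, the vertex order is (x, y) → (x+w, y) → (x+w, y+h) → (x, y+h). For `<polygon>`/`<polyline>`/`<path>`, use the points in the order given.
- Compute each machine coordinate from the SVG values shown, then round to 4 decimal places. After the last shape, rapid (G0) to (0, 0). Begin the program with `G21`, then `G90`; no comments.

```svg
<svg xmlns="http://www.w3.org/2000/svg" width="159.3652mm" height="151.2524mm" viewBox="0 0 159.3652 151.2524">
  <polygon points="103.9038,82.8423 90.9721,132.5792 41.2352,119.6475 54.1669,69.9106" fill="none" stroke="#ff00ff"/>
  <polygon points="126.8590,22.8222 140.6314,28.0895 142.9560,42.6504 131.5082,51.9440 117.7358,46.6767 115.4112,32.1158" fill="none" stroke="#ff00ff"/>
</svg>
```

G21
G90
G0 X103.9038 Y68.4101
M3 S472
G1 X90.9721 Y18.6732 F2089
G1 X41.2352 Y31.6049
G1 X54.1669 Y81.3418
G1 X103.9038 Y68.4101
G0 X126.8590 Y128.4302
M3 S472
G1 X140.6314 Y123.1629 F2089
G1 X142.9560 Y108.6020
G1 X131.5082 Y99.3084
G1 X117.7358 Y104.5757
G1 X115.4112 Y119.1366
G1 X126.8590 Y128.4302
M5
G0 X0.0000 Y0.0000

1 u = 1 mm; y_m = 151.2524 − y.

[1] `<polygon>` regular polygon, #ff00ff→score S472 F2089: (103.9038,68.4101) → (90.9721,18.6732) → (41.2352,31.6049) → (54.1669,81.3418) → (103.9038,68.4101) (closed)

[2] `<polygon>` regular polygon, #ff00ff→score S472 F2089: (126.8590,128.4302) → (140.6314,123.1629) → (142.9560,108.6020) → (131.5082,99.3084) → (117.7358,104.5757) → (115.4112,119.1366) → (126.8590,128.4302) (closed)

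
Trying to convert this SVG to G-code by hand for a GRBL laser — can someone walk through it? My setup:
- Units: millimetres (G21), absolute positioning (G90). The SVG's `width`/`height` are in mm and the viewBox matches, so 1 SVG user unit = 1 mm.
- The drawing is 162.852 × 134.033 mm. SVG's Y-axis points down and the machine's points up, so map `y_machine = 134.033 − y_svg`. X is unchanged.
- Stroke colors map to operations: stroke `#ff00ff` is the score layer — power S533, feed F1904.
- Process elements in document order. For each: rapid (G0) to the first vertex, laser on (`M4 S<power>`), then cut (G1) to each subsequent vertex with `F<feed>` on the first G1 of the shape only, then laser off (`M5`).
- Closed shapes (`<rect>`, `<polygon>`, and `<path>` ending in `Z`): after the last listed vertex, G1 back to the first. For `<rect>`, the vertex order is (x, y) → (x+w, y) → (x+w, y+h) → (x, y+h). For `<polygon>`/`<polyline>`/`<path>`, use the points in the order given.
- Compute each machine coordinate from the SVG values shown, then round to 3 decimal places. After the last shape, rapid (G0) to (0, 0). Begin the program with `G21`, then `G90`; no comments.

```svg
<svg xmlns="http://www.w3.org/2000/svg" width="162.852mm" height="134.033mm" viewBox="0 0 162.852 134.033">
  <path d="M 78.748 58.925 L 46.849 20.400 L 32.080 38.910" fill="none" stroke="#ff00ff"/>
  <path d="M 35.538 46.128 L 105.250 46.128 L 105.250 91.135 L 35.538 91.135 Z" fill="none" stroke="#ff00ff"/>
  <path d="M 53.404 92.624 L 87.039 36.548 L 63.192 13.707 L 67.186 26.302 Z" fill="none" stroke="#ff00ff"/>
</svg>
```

G21
G90
G0 X78.748 Y75.108
M4 S533
G1 X46.849 Y113.633 F1904
G1 X32.080 Y95.123
M5
G0 X35.538 Y87.905
M4 S533
G1 X105.250 Y87.905 F1904
G1 X105.250 Y42.898
G1 X35.538 Y42.898
G1 X35.538 Y87.905
M5
G0 X53.404 Y41.409
M4 S533
G1 X87.039 Y97.485 F1904
G1 X63.192 Y120.326
G1 X67.186 Y107.731
G1 X53.404 Y41.409
M5
G0 X0.000 Y0.000

1 u = 1 mm; y_m = 134.033 − y.

[1] `<path>` open polyline, #ff00ff→score S533 F1904: (78.748,75.108) → (46.849,113.633) → (32.080,95.123)

[2] `<path>` rectangle, #ff00ff→score S533 F1904: (35.538,87.905) → (105.250,87.905) → (105.250,42.898) → (35.538,42.898) → (35.538,87.905) (closed)

[3] `<path>` closed polygon, #ff00ff→score S533 F1904: (53.404,41.409) → (87.039,97.485) → (63.192,120.326) → (67.186,107.731) → (53.404,41.409) (closed)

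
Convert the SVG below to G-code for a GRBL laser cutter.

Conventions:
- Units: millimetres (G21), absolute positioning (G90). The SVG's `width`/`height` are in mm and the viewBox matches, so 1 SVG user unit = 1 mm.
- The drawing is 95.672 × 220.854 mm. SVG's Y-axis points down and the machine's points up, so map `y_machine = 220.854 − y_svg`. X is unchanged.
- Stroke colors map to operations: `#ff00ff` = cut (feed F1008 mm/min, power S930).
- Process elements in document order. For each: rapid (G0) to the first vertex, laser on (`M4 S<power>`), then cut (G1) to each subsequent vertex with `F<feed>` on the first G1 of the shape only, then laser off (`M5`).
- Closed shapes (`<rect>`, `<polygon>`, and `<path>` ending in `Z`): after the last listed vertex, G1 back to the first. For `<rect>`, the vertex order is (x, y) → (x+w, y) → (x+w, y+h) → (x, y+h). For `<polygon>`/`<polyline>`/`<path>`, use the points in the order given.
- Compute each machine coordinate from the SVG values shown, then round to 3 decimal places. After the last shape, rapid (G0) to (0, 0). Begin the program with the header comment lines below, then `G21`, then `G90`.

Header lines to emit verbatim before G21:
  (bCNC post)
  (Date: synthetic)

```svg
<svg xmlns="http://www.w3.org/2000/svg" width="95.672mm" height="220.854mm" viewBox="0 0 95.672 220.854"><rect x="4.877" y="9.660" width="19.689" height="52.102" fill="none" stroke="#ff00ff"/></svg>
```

(bCNC post)
(Date: synthetic)
G21
G90
G0 X4.877 Y211.194
M4 S930
G1 X24.566 Y211.194 F1008
G1 X24.566 Y159.092
G1 X4.877 Y159.092
G1 X4.877 Y211.194
M5
G0 X0.000 Y0.000

1 u = 1 mm; y_m = 220.854 − y.

[1] `<rect>` rectangle, #ff00ff→cut S930 F1008: (4.877,211.194) → (24.566,211.194) → (24.566,159.092) → (4.877,159.092) → (4.877,211.194) (closed)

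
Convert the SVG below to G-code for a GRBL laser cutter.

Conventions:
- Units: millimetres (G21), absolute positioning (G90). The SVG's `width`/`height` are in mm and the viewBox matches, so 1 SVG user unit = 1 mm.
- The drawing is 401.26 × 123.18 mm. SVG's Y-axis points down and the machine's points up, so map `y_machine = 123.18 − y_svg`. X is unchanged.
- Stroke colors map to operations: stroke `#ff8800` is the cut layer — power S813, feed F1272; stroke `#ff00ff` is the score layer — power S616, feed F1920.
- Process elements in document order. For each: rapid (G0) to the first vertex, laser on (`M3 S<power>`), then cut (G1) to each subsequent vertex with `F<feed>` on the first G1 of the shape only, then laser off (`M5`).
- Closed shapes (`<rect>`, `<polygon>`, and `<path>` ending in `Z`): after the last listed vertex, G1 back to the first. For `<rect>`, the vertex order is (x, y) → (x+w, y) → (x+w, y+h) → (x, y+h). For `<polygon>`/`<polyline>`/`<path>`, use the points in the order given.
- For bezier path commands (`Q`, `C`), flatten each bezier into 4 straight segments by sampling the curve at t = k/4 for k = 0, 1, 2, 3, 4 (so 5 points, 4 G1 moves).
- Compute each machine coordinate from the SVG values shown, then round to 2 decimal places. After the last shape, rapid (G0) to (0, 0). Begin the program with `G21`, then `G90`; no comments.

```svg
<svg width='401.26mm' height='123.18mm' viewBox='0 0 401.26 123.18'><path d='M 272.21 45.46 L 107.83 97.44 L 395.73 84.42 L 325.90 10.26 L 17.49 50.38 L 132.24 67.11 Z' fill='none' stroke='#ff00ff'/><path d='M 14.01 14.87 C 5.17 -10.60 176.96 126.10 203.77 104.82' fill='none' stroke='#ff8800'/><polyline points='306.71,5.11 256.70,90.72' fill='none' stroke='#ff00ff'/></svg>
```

1 u = 1 mm; y_m = 123.18 − y.

[1] `<path>` closed polygon, #ff00ff→score S616 F1920: (272.21,77.72) → (107.83,25.74) → (395.73,38.76) → (325.90,112.92) → (17.49,72.80) → (132.24,56.07) → (272.21,77.72) (closed)

[2] `<path>` cubic bezier, #ff8800→cut S813 F1272: (14.01,108.31) → (36.16,102.01) → (95.52,64.91) → (161.57,27.02) → (203.77,18.36)

[3] `<polyline>` line segment, #ff00ff→score S616 F1920: (306.71,118.07) → (256.70,32.46)

G21
G90
G0 X272.21 Y77.72
M3 S616
G1 X107.83 Y25.74 F1920
G1 X395.73 Y38.76
G1 X325.90 Y112.92
G1 X17.49 Y72.80
G1 X132.24 Y56.07
G1 X272.21 Y77.72
M5
G0 X14.01 Y108.31
M3 S813
G1 X36.16 Y102.01 F1272
G1 X95.52 Y64.91
G1 X161.57 Y27.02
G1 X203.77 Y18.36
M5
G0 X306.71 Y118.07
M3 S616
G1 X256.70 Y32.46 F1920
M5
G0 X0.00 Y0.00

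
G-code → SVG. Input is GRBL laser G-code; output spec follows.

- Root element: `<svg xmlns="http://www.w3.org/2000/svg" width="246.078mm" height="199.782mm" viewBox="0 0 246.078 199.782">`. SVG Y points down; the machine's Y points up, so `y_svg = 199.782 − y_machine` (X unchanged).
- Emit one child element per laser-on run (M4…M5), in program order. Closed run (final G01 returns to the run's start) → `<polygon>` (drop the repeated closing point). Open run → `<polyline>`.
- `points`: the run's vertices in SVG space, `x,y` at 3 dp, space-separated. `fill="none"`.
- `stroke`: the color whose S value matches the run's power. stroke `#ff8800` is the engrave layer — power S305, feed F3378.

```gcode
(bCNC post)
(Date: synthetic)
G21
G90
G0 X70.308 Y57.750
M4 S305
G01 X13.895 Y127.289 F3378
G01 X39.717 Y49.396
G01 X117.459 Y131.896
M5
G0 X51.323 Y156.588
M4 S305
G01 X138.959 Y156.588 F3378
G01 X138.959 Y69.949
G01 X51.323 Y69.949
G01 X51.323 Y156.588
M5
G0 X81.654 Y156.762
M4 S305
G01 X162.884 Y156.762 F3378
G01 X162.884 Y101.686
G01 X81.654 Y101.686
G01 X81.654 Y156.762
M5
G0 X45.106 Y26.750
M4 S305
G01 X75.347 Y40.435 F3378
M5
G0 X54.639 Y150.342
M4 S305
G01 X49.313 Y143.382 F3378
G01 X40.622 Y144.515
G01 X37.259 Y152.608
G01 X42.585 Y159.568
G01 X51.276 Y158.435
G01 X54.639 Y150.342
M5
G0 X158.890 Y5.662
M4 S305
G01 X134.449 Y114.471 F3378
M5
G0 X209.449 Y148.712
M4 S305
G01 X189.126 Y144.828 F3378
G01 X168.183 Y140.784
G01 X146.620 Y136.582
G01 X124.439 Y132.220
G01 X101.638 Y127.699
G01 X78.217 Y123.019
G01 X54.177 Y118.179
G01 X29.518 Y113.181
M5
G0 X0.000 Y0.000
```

Machine Y-up, SVG Y-down with viewBox height 199.782, so y_svg = 199.782 − y_machine; X carries over. Every run uses S305, so all elements get stroke `#ff8800` (engrave).

Run 1: The run is open, so emit a `<polyline>` with points (Y-flipped): 70.308,142.032 13.895,72.493 39.717,150.386 117.459,67.886.

Run 2: The run returns to its start, so emit a `<polygon>` with points (Y-flipped): 51.323,43.194 138.959,43.194 138.959,129.833 51.323,129.833.

Run 3: The run returns to its start, so emit a `<polygon>` with points (Y-flipped): 81.654,43.020 162.884,43.020 162.884,98.096 81.654,98.096.

Run 4: The run is open, so emit a `<polyline>` with points (Y-flipped): 45.106,173.032 75.347,159.347.

Run 5: The run returns to its start, so emit a `<polygon>` with points (Y-flipped): 54.639,49.440 49.313,56.400 40.622,55.267 37.259,47.174 42.585,40.214 51.276,41.347.

Run 6: The run is open, so emit a `<polyline>` with points (Y-flipped): 158.890,194.120 134.449,85.311.

Run 7: The run is open, so emit a `<polyline>` with points (Y-flipped): 209.449,51.070 189.126,54.954 168.183,58.998 146.620,63.200 124.439,67.562 101.638,72.083 78.217,76.763 54.177,81.603 29.518,86.601.

<svg xmlns="http://www.w3.org/2000/svg" width="246.078mm" height="199.782mm" viewBox="0 0 246.078 199.782">
  <polyline points="70.308,142.032 13.895,72.493 39.717,150.386 117.459,67.886" fill="none" stroke="#ff8800"/>
  <polygon points="51.323,43.194 138.959,43.194 138.959,129.833 51.323,129.833" fill="none" stroke="#ff8800"/>
  <polygon points="81.654,43.020 162.884,43.020 162.884,98.096 81.654,98.096" fill="none" stroke="#ff8800"/>
  <polyline points="45.106,173.032 75.347,159.347" fill="none" stroke="#ff8800"/>
  <polygon points="54.639,49.440 49.313,56.400 40.622,55.267 37.259,47.174 42.585,40.214 51.276,41.347" fill="none" stroke="#ff8800"/>
  <polyline points="158.890,194.120 134.449,85.311" fill="none" stroke="#ff8800"/>
  <polyline points="209.449,51.070 189.126,54.954 168.183,58.998 146.620,63.200 124.439,67.562 101.638,72.083 78.217,76.763 54.177,81.603 29.518,86.601" fill="none" stroke="#ff8800"/>
</svg>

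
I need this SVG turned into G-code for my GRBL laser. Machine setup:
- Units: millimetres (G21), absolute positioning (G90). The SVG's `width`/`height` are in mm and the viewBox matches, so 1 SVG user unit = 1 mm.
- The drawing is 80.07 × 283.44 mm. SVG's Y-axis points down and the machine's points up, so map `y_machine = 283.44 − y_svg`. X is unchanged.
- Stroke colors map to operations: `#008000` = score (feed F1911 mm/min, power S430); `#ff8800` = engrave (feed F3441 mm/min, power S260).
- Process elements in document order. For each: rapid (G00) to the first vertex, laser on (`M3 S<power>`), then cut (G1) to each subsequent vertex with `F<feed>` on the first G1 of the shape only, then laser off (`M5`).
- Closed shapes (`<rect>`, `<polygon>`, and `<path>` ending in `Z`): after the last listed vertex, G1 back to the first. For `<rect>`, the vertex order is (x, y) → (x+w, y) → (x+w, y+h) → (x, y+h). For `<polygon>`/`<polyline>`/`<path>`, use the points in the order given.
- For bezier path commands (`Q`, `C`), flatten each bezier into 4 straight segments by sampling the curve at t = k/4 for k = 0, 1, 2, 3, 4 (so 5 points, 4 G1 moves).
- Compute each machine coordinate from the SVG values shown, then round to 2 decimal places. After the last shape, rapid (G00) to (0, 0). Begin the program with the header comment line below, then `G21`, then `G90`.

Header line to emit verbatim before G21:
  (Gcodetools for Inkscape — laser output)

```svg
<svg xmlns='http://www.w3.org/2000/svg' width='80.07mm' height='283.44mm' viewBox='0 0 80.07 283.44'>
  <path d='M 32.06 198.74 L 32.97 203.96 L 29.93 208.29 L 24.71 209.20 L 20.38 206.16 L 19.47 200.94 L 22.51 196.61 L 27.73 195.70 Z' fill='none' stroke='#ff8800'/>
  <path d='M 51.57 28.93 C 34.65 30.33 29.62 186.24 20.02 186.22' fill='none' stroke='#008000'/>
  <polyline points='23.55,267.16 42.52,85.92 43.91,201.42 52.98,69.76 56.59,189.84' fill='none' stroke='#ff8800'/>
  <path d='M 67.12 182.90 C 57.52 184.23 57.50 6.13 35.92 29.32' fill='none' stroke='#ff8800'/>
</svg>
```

(Gcodetools for Inkscape — laser output)
G21
G90
G00 X32.06 Y84.70
M3 S260
G1 X32.97 Y79.48 F3441
G1 X29.93 Y75.15
G1 X24.71 Y74.24
G1 X20.38 Y77.28
G1 X19.47 Y82.50
G1 X22.51 Y86.83
G1 X27.73 Y87.74
G1 X32.06 Y84.70
M5
G00 X51.57 Y254.51
M3 S430
G1 X40.85 Y229.34 F1911
G1 X33.05 Y175.33
G1 X26.62 Y121.59
G1 X20.02 Y97.22
M5
G00 X23.55 Y16.28
M3 S260
G1 X42.52 Y197.52 F3441
G1 X43.91 Y82.02
G1 X52.98 Y213.68
G1 X56.59 Y93.60
M5
G00 X67.12 Y100.54
M3 S260
G1 X61.23 Y127.24 F3441
G1 X56.01 Y185.53
G1 X48.55 Y239.72
G1 X35.92 Y254.12
M5
G00 X0.00 Y0.00

1 u = 1 mm; y_m = 283.44 − y.

[1] `<path>` regular polygon, #ff8800→engrave S260 F3441: (32.06,84.70) → (32.97,79.48) → (29.93,75.15) → (24.71,74.24) → (20.38,77.28) → (19.47,82.50) → (22.51,86.83) → (27.73,87.74) → (32.06,84.70) (closed)

[2] `<path>` cubic bezier, #008000→score S430 F1911: (51.57,254.51) → (40.85,229.34) → (33.05,175.33) → (26.62,121.59) → (20.02,97.22)

[3] `<polyline>` open polyline, #ff8800→engrave S260 F3441: (23.55,16.28) → (42.52,197.52) → (43.91,82.02) → (52.98,213.68) → (56.59,93.60)

[4] `<path>` cubic bezier, #ff8800→engrave S260 F3441: (67.12,100.54) → (61.23,127.24) → (56.01,185.53) → (48.55,239.72) → (35.92,254.12)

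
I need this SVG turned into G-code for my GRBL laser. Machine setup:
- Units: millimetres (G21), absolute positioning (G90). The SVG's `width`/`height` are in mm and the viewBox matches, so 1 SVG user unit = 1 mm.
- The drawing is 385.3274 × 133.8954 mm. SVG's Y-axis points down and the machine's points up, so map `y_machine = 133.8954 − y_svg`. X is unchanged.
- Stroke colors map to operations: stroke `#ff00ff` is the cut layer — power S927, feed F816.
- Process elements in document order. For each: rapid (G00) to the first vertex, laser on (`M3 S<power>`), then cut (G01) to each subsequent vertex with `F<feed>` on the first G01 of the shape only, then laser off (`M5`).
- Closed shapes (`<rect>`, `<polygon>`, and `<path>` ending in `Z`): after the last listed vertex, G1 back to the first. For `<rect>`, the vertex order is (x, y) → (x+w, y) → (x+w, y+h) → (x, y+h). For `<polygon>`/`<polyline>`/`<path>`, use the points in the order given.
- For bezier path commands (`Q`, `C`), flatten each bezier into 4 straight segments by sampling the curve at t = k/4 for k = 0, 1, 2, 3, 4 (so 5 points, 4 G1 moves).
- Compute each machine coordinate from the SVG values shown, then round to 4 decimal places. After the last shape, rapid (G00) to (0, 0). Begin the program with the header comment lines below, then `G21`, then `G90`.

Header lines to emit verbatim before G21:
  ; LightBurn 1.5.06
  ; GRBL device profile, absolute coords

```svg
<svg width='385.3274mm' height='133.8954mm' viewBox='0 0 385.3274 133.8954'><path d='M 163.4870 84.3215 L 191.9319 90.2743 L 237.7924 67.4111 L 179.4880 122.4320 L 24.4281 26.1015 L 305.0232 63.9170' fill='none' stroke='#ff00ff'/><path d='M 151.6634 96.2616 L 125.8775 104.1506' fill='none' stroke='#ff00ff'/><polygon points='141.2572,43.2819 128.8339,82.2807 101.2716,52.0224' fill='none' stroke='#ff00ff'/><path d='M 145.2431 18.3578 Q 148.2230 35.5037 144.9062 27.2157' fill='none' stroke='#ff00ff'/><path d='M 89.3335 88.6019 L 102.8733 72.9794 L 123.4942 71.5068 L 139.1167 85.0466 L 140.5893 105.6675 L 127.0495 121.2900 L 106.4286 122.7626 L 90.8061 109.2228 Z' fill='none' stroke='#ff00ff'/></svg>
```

; LightBurn 1.5.06
; GRBL device profile, absolute coords
G21
G90
G00 X163.4870 Y49.5739
M3 S927
G01 X191.9319 Y43.6211 F816
G01 X237.7924 Y66.4843
G01 X179.4880 Y11.4634
G01 X24.4281 Y107.7939
G01 X305.0232 Y69.9784
M5
G00 X151.6634 Y37.6338
M3 S927
G01 X125.8775 Y29.7448 F816
M5
G00 X141.2572 Y90.6135
M3 S927
G01 X128.8339 Y51.6147 F816
G01 X101.2716 Y81.8730
G01 X141.2572 Y90.6135
M5
G00 X145.2431 Y115.5376
M3 S927
G01 X146.3395 Y108.5543 F816
G01 X146.6488 Y104.7502
G01 X146.1711 Y104.1253
G01 X144.9062 Y106.6797
M5
G00 X89.3335 Y45.2935
M3 S927
G01 X102.8733 Y60.9160 F816
G01 X123.4942 Y62.3886
G01 X139.1167 Y48.8488
G01 X140.5893 Y28.2279
G01 X127.0495 Y12.6054
G01 X106.4286 Y11.1328
G01 X90.8061 Y24.6726
G01 X89.3335 Y45.2935
M5
G00 X0.0000 Y0.0000

1 u = 1 mm; y_m = 133.8954 − y.

[1] `<path>` open polyline, #ff00ff→cut S927 F816: (163.4870,49.5739) → (191.9319,43.6211) → (237.7924,66.4843) → (179.4880,11.4634) → (24.4281,107.7939) → (305.0232,69.9784)

[2] `<path>` line segment, #ff00ff→cut S927 F816: (151.6634,37.6338) → (125.8775,29.7448)

[3] `<polygon>` regular polygon, #ff00ff→cut S927 F816: (141.2572,90.6135) → (128.8339,51.6147) → (101.2716,81.8730) → (141.2572,90.6135) (closed)

[4] `<path>` quadratic bezier, #ff00ff→cut S927 F816: (145.2431,115.5376) → (146.3395,108.5543) → (146.6488,104.7502) → (146.1711,104.1253) → (144.9062,106.6797)

[5] `<path>` regular polygon, #ff00ff→cut S927 F816: (89.3335,45.2935) → (102.8733,60.9160) → (123.4942,62.3886) → (139.1167,48.8488) → (140.5893,28.2279) → (127.0495,12.6054) → (106.4286,11.1328) → (90.8061,24.6726) → (89.3335,45.2935) (closed)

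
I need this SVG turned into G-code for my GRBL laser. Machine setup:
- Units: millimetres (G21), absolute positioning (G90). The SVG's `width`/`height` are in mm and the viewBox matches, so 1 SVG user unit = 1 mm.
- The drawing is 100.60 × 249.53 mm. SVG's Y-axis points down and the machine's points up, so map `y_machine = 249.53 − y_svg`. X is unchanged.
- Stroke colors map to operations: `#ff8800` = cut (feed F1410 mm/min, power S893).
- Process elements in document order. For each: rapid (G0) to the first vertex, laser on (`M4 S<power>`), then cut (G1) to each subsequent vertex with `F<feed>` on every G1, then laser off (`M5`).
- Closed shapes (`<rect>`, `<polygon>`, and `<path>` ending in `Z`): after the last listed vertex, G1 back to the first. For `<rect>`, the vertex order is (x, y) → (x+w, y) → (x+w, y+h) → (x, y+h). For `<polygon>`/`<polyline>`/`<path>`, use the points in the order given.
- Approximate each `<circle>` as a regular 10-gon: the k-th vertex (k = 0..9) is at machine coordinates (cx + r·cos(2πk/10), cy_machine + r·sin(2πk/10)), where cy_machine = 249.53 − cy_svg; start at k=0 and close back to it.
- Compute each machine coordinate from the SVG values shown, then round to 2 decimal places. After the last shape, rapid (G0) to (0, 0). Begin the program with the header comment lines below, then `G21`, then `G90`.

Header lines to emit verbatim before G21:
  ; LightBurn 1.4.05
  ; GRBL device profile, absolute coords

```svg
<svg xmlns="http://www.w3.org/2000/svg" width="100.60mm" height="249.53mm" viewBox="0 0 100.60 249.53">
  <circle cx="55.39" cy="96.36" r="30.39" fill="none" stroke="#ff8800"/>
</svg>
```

viewBox `0 0 100.60 249.53` with mm width/height → 1 unit = 1 mm. Flip: y_m = 249.53 − y_svg.

**Shape 1** — `<circle>` circle, stroke `#ff8800` → cut (S893, F1410). Machine vertices: (85.78,153.17) → (79.98,171.03) → (64.78,182.07) → (46.00,182.07) → (30.80,171.03) → (25.00,153.17) → (30.80,135.31) → (46.00,124.27) → (64.78,124.27) → (79.98,135.31) → (85.78,153.17). Closed: final G1 returns to the first vertex.

; LightBurn 1.4.05
; GRBL device profile, absolute coords
G21
G90
G0 X85.78 Y153.17
M4 S893
G1 X79.98 Y171.03 F1410
G1 X64.78 Y182.07 F1410
G1 X46.00 Y182.07 F1410
G1 X30.80 Y171.03 F1410
G1 X25.00 Y153.17 F1410
G1 X30.80 Y135.31 F1410
G1 X46.00 Y124.27 F1410
G1 X64.78 Y124.27 F1410
G1 X79.98 Y135.31 F1410
G1 X85.78 Y153.17 F1410
M5
G0 X0.00 Y0.00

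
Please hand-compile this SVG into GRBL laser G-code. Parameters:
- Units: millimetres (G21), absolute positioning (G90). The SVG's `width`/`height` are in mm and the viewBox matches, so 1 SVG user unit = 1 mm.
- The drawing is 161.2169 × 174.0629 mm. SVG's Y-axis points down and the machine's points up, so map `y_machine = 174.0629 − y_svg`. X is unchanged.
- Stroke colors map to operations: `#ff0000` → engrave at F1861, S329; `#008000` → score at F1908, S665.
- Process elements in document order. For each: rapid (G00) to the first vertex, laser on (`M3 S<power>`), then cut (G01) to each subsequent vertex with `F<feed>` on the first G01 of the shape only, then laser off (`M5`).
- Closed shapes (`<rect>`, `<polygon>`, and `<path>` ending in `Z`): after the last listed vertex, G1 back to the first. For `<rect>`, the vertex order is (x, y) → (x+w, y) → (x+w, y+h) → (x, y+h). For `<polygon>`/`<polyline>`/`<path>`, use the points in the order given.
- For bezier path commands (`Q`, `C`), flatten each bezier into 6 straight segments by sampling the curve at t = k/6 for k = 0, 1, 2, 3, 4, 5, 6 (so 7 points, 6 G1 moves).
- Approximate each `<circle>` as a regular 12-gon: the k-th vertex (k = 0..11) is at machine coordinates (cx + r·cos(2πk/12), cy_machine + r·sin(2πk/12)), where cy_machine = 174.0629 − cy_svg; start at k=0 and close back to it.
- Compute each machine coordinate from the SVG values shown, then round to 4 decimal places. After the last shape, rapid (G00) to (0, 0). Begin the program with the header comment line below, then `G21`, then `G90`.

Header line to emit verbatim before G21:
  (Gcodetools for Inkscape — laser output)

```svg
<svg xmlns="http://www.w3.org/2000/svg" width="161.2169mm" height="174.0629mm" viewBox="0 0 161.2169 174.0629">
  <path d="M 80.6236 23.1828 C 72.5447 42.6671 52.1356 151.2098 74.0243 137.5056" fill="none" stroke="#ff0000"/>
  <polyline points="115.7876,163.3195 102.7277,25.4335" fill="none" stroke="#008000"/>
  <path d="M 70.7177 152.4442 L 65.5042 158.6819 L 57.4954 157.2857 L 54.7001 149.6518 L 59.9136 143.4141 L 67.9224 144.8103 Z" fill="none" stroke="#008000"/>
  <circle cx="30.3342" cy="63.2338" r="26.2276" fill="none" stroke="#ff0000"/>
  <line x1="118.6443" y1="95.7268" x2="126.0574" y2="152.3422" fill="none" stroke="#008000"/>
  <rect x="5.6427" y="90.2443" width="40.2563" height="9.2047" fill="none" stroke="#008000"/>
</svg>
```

(Gcodetools for Inkscape — laser output)
G21
G90
G00 X80.6236 Y150.8801
M3 S329
G01 X75.8095 Y134.6947 F1861
G01 X70.4579 Y109.5358
G01 X66.0861 Y81.2730
G01 X64.2116 Y55.7759
G01 X66.3519 Y38.9142
G01 X74.0243 Y36.5573
M5
G00 X115.7876 Y10.7434
M3 S665
G01 X102.7277 Y148.6294 F1908
M5
G00 X70.7177 Y21.6187
M3 S665
G01 X65.5042 Y15.3810 F1908
G01 X57.4954 Y16.7772
G01 X54.7001 Y24.4111
G01 X59.9136 Y30.6488
G01 X67.9224 Y29.2526
G01 X70.7177 Y21.6187
M5
G00 X56.5618 Y110.8291
M3 S329
G01 X53.0480 Y123.9429 F1861
G01 X43.4480 Y133.5429
G01 X30.3342 Y137.0567
G01 X17.2204 Y133.5429
G01 X7.6204 Y123.9429
G01 X4.1066 Y110.8291
G01 X7.6204 Y97.7153
G01 X17.2204 Y88.1153
G01 X30.3342 Y84.6015
G01 X43.4480 Y88.1153
G01 X53.0480 Y97.7153
G01 X56.5618 Y110.8291
M5
G00 X118.6443 Y78.3361
M3 S665
G01 X126.0574 Y21.7207 F1908
M5
G00 X5.6427 Y83.8186
M3 S665
G01 X45.8990 Y83.8186 F1908
G01 X45.8990 Y74.6139
G01 X5.6427 Y74.6139
G01 X5.6427 Y83.8186
M5
G00 X0.0000 Y0.0000

Since the viewBox matches the mm dimensions, user units are millimetres directly. The only transform is the Y-flip y_m = 174.0629 − y_svg.

Shape 1 is a cubic bezier drawn with `<path>`. Its stroke #ff0000 means engrave at S329, F1861. After flipping Y the toolpath is (80.6236,150.8801) → (75.8095,134.6947) → (70.4579,109.5358) → (66.0861,81.2730) → (64.2116,55.7759) → (66.3519,38.9142) → (74.0243,36.5573).

Shape 2 is a line segment drawn with `<polyline>`. Its stroke #008000 means score at S665, F1908. After flipping Y the toolpath is (115.7876,10.7434) → (102.7277,148.6294).

Shape 3 is a regular polygon drawn with `<path>`. Its stroke #008000 means score at S665, F1908. After flipping Y the toolpath is (70.7177,21.6187) → (65.5042,15.3810) → (57.4954,16.7772) → (54.7001,24.4111) → (59.9136,30.6488) → (67.9224,29.2526) → (70.7177,21.6187), returning to the start.

Shape 4 is a circle drawn with `<circle>`. Its stroke #ff0000 means engrave at S329, F1861. After flipping Y the toolpath is (56.5618,110.8291) → (53.0480,123.9429) → (43.4480,133.5429) → (30.3342,137.0567) → (17.2204,133.5429) → (7.6204,123.9429) → (4.1066,110.8291) → (7.6204,97.7153) → (17.2204,88.1153) → (30.3342,84.6015) → (43.4480,88.1153) → (53.0480,97.7153) → (56.5618,110.8291), returning to the start.

Shape 5 is a line segment drawn with `<line>`. Its stroke #008000 means score at S665, F1908. After flipping Y the toolpath is (118.6443,78.3361) → (126.0574,21.7207).

Shape 6 is a rectangle drawn with `<rect>`. Its stroke #008000 means score at S665, F1908. After flipping Y the toolpath is (5.6427,83.8186) → (45.8990,83.8186) → (45.8990,74.6139) → (5.6427,74.6139) → (5.6427,83.8186), returning to the start.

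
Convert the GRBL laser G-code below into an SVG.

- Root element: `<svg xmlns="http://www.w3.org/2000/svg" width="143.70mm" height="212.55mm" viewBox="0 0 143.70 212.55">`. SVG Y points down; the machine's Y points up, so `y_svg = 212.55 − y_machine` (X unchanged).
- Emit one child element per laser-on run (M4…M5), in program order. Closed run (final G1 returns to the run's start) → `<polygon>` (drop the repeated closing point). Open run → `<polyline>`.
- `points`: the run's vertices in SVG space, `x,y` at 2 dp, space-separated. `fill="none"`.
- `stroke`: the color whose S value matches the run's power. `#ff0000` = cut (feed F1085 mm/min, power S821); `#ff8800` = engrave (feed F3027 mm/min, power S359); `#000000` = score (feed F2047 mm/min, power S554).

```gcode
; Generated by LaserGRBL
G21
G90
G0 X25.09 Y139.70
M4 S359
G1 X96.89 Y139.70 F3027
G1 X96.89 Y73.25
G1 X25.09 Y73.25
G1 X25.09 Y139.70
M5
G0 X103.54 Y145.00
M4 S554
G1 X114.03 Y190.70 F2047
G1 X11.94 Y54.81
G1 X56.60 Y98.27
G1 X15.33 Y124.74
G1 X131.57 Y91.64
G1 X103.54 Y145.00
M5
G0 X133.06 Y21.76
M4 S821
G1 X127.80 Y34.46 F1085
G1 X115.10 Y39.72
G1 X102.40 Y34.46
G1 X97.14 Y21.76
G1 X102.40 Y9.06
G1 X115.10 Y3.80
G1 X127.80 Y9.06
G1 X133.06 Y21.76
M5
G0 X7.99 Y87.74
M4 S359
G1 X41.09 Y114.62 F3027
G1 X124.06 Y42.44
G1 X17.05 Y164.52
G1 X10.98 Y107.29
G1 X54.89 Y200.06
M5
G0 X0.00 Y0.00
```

y_svg = 212.55 − y_m.

[1] S359→`#ff8800` (engrave); closed run; points: 25.09,72.85 96.89,72.85 96.89,139.30 25.09,139.30

[2] S554→`#000000` (score); closed run; points: 103.54,67.55 114.03,21.85 11.94,157.74 56.60,114.28 15.33,87.81 131.57,120.91

[3] S821→`#ff0000` (cut); closed run; points: 133.06,190.79 127.80,178.09 115.10,172.83 102.40,178.09 97.14,190.79 102.40,203.49 115.10,208.75 127.80,203.49

[4] S359→`#ff8800` (engrave); open run; points: 7.99,124.81 41.09,97.93 124.06,170.11 17.05,48.03 10.98,105.26 54.89,12.49

<svg xmlns="http://www.w3.org/2000/svg" width="143.70mm" height="212.55mm" viewBox="0 0 143.70 212.55">
  <polygon points="25.09,72.85 96.89,72.85 96.89,139.30 25.09,139.30" fill="none" stroke="#ff8800"/>
  <polygon points="103.54,67.55 114.03,21.85 11.94,157.74 56.60,114.28 15.33,87.81 131.57,120.91" fill="none" stroke="#000000"/>
  <polygon points="133.06,190.79 127.80,178.09 115.10,172.83 102.40,178.09 97.14,190.79 102.40,203.49 115.10,208.75 127.80,203.49" fill="none" stroke="#ff0000"/>
  <polyline points="7.99,124.81 41.09,97.93 124.06,170.11 17.05,48.03 10.98,105.26 54.89,12.49" fill="none" stroke="#ff8800"/>
</svg>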